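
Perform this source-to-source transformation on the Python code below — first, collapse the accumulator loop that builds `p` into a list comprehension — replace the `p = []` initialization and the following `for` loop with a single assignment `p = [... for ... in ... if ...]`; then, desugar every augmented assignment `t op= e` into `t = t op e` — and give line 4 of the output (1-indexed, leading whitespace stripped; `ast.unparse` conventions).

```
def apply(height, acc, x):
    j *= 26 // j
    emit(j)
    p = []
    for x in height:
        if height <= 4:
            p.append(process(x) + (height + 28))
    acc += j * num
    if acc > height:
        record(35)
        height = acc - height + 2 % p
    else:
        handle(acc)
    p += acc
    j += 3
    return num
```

p = [process(x) + (height + 28) for x in height if height <= 4]

Transformed code:
def apply(height, acc, x):
    j = j * (26 // j)
    emit(j)
    p = [process(x) + (height + 28) for x in height if height <= 4]
    acc = acc + j * num
    if acc > height:
        record(35)
        height = acc - height + 2 % p
    else:
        handle(acc)
    p = p + acc
    j = j + 3
    return num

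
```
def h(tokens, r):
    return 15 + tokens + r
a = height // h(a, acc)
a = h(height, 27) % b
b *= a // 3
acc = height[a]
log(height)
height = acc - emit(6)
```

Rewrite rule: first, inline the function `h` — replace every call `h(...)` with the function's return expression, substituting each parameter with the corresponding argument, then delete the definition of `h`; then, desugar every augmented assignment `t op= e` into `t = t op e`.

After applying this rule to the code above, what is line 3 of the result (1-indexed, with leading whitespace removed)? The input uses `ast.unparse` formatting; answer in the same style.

Transformed code:
a = height // (15 + a + acc)
a = (15 + height + 27) % b
b = b * (a // 3)
acc = height[a]
log(height)
height = acc - emit(6)

b = b * (a // 3)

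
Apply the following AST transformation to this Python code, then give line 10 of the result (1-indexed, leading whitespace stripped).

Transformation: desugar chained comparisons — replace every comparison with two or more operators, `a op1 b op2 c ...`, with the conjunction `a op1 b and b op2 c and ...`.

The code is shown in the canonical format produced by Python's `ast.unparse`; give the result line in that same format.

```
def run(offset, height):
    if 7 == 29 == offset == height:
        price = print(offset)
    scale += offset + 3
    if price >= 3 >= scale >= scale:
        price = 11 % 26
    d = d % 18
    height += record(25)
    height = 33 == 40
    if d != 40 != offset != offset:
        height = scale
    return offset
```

if d != 40 and 40 != offset and (offset != offset):

Transformed code:
def run(offset, height):
    if 7 == 29 and 29 == offset and (offset == height):
        price = print(offset)
    scale += offset + 3
    if price >= 3 and 3 >= scale and (scale >= scale):
        price = 11 % 26
    d = d % 18
    height += record(25)
    height = 33 == 40
    if d != 40 and 40 != offset and (offset != offset):
        height = scale
    return offset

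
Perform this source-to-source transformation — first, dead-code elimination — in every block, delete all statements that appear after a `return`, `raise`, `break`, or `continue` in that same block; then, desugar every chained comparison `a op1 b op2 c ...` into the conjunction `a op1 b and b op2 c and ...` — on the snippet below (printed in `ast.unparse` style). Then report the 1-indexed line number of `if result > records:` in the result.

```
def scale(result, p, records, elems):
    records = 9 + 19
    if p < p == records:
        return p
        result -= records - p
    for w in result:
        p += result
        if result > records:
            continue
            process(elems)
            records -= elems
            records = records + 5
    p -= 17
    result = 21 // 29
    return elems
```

Transformed code:
def scale(result, p, records, elems):
    records = 9 + 19
    if p < p and p == records:
        return p
    for w in result:
        p += result
        if result > records:
            continue
    p -= 17
    result = 21 // 29
    return elems

7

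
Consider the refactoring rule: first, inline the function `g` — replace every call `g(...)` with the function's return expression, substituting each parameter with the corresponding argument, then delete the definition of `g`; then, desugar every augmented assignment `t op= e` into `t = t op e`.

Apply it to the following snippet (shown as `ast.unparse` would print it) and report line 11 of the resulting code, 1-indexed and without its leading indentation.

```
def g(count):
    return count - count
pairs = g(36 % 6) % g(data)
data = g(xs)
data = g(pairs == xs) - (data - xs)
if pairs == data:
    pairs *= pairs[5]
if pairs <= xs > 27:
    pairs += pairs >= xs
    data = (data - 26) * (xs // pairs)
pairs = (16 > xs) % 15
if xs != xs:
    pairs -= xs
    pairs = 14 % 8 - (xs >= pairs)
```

Transformed code:
pairs = (36 % 6 - 36 % 6) % (data - data)
data = xs - xs
data = (pairs == xs) - (pairs == xs) - (data - xs)
if pairs == data:
    pairs = pairs * pairs[5]
if pairs <= xs > 27:
    pairs = pairs + (pairs >= xs)
    data = (data - 26) * (xs // pairs)
pairs = (16 > xs) % 15
if xs != xs:
    pairs = pairs - xs
    pairs = 14 % 8 - (xs >= pairs)

pairs = pairs - xs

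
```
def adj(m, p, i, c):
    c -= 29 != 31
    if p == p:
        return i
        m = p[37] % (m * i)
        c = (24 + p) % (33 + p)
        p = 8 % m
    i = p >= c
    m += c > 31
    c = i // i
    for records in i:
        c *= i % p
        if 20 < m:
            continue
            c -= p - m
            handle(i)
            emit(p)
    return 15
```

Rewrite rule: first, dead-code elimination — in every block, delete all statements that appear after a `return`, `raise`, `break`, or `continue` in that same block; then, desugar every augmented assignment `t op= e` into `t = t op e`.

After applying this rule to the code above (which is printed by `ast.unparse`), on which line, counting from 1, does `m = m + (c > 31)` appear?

6

Transformed code:
def adj(m, p, i, c):
    c = c - (29 != 31)
    if p == p:
        return i
    i = p >= c
    m = m + (c > 31)
    c = i // i
    for records in i:
        c = c * (i % p)
        if 20 < m:
            continue
    return 15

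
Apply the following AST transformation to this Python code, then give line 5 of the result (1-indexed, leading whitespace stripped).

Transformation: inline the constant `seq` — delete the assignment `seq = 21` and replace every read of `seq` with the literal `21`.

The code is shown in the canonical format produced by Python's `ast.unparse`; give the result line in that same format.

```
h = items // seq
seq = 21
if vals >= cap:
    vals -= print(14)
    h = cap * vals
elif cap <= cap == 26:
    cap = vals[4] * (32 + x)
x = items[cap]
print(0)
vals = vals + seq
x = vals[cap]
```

Transformed code:
h = items // 21
if vals >= cap:
    vals -= print(14)
    h = cap * vals
elif cap <= cap == 26:
    cap = vals[4] * (32 + x)
x = items[cap]
print(0)
vals = vals + 21
x = vals[cap]

elif cap <= cap == 26:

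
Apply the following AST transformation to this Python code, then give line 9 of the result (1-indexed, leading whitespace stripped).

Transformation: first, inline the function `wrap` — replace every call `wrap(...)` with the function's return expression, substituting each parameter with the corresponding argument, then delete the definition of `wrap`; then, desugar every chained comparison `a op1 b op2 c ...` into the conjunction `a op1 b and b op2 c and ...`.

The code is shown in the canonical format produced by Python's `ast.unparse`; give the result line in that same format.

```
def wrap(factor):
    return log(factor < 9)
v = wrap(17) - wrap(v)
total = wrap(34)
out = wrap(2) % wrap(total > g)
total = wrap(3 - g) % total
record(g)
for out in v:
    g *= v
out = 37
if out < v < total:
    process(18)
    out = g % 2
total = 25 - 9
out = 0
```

Transformed code:
v = log(17 < 9) - log(v < 9)
total = log(34 < 9)
out = log(2 < 9) % log((total > g) < 9)
total = log(3 - g < 9) % total
record(g)
for out in v:
    g *= v
out = 37
if out < v and v < total:
    process(18)
    out = g % 2
total = 25 - 9
out = 0

if out < v and v < total:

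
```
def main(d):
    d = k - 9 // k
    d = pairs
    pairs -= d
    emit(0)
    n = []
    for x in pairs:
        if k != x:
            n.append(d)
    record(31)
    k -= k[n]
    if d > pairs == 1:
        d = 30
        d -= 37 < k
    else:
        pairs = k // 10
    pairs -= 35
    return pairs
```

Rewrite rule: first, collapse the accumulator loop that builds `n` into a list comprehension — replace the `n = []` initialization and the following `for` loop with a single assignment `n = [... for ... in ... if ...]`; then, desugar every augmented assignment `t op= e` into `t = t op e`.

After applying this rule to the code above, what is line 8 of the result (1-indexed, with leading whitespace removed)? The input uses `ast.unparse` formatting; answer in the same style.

Transformed code:
def main(d):
    d = k - 9 // k
    d = pairs
    pairs = pairs - d
    emit(0)
    n = [d for x in pairs if k != x]
    record(31)
    k = k - k[n]
    if d > pairs == 1:
        d = 30
        d = d - (37 < k)
    else:
        pairs = k // 10
    pairs = pairs - 35
    return pairs

k = k - k[n]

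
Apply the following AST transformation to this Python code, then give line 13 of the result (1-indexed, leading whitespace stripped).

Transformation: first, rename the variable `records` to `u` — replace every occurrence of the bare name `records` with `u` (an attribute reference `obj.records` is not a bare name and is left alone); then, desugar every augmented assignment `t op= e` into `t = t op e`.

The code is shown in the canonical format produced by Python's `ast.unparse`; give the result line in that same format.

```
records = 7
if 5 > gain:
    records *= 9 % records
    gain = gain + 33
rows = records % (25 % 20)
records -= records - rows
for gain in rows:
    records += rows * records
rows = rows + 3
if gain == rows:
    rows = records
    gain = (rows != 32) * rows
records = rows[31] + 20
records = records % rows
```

Transformed code:
u = 7
if 5 > gain:
    u = u * (9 % u)
    gain = gain + 33
rows = u % (25 % 20)
u = u - (u - rows)
for gain in rows:
    u = u + rows * u
rows = rows + 3
if gain == rows:
    rows = u
    gain = (rows != 32) * rows
u = rows[31] + 20
u = u % rows

u = rows[31] + 20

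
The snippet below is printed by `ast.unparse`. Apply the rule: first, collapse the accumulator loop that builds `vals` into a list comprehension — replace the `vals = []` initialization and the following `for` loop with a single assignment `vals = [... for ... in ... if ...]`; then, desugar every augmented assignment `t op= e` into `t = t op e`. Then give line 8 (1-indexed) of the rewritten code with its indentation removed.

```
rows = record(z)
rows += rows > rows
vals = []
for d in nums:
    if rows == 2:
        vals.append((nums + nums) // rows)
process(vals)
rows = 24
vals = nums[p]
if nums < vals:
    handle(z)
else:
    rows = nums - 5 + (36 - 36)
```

Transformed code:
rows = record(z)
rows = rows + (rows > rows)
vals = [(nums + nums) // rows for d in nums if rows == 2]
process(vals)
rows = 24
vals = nums[p]
if nums < vals:
    handle(z)
else:
    rows = nums - 5 + (36 - 36)

handle(z)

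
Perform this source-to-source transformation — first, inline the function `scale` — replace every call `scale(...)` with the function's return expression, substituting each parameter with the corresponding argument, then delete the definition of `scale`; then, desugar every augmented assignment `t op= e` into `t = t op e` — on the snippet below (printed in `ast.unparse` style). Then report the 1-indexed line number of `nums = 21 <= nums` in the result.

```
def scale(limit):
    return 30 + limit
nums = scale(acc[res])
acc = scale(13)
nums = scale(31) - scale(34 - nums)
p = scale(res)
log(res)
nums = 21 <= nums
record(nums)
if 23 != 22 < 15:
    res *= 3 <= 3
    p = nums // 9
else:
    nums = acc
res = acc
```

Transformed code:
nums = 30 + acc[res]
acc = 30 + 13
nums = 30 + 31 - (30 + (34 - nums))
p = 30 + res
log(res)
nums = 21 <= nums
record(nums)
if 23 != 22 < 15:
    res = res * (3 <= 3)
    p = nums // 9
else:
    nums = acc
res = acc

6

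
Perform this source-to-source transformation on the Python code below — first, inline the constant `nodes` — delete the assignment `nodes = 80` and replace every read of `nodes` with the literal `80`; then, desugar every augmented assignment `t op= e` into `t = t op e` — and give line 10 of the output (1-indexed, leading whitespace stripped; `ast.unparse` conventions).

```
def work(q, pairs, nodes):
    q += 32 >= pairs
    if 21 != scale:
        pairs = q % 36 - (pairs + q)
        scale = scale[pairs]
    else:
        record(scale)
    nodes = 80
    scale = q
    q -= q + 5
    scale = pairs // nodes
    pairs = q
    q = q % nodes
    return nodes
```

Transformed code:
def work(q, pairs, nodes):
    q = q + (32 >= pairs)
    if 21 != scale:
        pairs = q % 36 - (pairs + q)
        scale = scale[pairs]
    else:
        record(scale)
    scale = q
    q = q - (q + 5)
    scale = pairs // 80
    pairs = q
    q = q % 80
    return 80

scale = pairs // 80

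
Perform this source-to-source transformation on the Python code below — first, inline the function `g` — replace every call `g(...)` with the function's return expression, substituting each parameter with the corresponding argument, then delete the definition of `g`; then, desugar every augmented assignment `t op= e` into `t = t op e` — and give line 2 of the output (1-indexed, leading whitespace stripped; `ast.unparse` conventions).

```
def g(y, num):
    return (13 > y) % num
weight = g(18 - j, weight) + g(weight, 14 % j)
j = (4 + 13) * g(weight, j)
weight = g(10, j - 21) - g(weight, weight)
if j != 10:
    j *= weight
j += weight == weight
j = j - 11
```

Transformed code:
weight = (13 > 18 - j) % weight + (13 > weight) % (14 % j)
j = (4 + 13) * ((13 > weight) % j)
weight = (13 > 10) % (j - 21) - (13 > weight) % weight
if j != 10:
    j = j * weight
j = j + (weight == weight)
j = j - 11

j = (4 + 13) * ((13 > weight) % j)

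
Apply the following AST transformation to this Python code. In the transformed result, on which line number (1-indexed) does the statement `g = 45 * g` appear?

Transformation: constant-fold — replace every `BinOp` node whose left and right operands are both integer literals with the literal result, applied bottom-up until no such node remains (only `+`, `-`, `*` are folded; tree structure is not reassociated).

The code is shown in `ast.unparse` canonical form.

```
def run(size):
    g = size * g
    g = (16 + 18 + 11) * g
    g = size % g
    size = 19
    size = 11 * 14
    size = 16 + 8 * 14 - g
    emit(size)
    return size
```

3

Transformed code:
def run(size):
    g = size * g
    g = 45 * g
    g = size % g
    size = 19
    size = 154
    size = 128 - g
    emit(size)
    return size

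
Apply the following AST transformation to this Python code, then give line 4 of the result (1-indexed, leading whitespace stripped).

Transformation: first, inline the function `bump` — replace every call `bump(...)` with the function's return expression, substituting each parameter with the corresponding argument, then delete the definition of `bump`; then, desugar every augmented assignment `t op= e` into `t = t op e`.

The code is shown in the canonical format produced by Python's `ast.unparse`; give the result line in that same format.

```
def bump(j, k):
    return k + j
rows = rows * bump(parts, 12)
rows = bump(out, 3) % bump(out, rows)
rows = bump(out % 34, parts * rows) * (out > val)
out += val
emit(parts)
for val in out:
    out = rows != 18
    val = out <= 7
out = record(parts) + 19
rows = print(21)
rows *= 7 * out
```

out = out + val

Transformed code:
rows = rows * (12 + parts)
rows = (3 + out) % (rows + out)
rows = (parts * rows + out % 34) * (out > val)
out = out + val
emit(parts)
for val in out:
    out = rows != 18
    val = out <= 7
out = record(parts) + 19
rows = print(21)
rows = rows * (7 * out)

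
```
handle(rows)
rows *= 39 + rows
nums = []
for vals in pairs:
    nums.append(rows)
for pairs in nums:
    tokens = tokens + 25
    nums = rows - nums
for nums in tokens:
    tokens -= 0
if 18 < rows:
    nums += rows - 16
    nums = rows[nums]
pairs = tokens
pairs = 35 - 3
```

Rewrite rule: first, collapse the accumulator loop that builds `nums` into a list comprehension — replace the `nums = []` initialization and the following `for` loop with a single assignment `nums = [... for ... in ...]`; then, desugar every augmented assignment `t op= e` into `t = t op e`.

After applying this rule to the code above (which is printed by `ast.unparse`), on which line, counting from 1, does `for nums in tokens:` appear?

Transformed code:
handle(rows)
rows = rows * (39 + rows)
nums = [rows for vals in pairs]
for pairs in nums:
    tokens = tokens + 25
    nums = rows - nums
for nums in tokens:
    tokens = tokens - 0
if 18 < rows:
    nums = nums + (rows - 16)
    nums = rows[nums]
pairs = tokens
pairs = 35 - 3

7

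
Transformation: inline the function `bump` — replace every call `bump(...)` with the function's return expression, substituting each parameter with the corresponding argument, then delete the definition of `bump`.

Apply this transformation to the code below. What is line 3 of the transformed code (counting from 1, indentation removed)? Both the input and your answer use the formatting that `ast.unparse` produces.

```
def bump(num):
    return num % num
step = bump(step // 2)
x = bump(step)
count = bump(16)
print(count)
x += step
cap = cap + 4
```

Transformed code:
step = step // 2 % (step // 2)
x = step % step
count = 16 % 16
print(count)
x += step
cap = cap + 4

count = 16 % 16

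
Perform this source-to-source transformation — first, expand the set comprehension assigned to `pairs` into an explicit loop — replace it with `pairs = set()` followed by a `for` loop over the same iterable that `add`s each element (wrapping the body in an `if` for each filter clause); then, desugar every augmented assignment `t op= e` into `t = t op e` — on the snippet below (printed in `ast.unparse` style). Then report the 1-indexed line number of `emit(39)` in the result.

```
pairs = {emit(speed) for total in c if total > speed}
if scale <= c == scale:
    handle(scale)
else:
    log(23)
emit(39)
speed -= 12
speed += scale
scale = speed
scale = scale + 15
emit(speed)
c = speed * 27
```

9

Transformed code:
pairs = set()
for total in c:
    if total > speed:
        pairs.add(emit(speed))
if scale <= c == scale:
    handle(scale)
else:
    log(23)
emit(39)
speed = speed - 12
speed = speed + scale
scale = speed
scale = scale + 15
emit(speed)
c = speed * 27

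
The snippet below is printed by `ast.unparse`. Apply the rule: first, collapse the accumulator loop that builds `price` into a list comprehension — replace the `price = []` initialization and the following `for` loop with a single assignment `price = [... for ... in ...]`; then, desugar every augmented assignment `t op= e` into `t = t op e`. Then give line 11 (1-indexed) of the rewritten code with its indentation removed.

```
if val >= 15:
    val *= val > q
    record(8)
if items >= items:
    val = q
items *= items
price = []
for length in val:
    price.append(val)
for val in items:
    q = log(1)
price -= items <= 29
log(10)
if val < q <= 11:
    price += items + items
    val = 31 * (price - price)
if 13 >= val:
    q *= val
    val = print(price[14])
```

log(10)

Transformed code:
if val >= 15:
    val = val * (val > q)
    record(8)
if items >= items:
    val = q
items = items * items
price = [val for length in val]
for val in items:
    q = log(1)
price = price - (items <= 29)
log(10)
if val < q <= 11:
    price = price + (items + items)
    val = 31 * (price - price)
if 13 >= val:
    q = q * val
    val = print(price[14])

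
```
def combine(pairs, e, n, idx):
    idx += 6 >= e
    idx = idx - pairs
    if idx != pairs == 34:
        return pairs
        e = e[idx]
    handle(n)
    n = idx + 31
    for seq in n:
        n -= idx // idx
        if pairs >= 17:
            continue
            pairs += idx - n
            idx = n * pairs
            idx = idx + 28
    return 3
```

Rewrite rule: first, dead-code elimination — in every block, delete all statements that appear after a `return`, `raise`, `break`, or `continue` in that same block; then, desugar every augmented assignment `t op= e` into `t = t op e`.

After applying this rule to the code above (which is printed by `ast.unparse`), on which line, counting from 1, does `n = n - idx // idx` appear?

Transformed code:
def combine(pairs, e, n, idx):
    idx = idx + (6 >= e)
    idx = idx - pairs
    if idx != pairs == 34:
        return pairs
    handle(n)
    n = idx + 31
    for seq in n:
        n = n - idx // idx
        if pairs >= 17:
            continue
    return 3

9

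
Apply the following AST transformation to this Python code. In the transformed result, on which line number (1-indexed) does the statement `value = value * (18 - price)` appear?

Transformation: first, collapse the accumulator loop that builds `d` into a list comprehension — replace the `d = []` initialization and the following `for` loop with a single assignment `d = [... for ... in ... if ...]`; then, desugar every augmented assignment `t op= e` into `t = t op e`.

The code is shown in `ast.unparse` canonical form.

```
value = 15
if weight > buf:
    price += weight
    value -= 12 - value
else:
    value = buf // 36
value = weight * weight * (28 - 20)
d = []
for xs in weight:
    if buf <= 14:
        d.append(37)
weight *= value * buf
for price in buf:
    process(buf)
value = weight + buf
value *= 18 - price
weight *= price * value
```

Transformed code:
value = 15
if weight > buf:
    price = price + weight
    value = value - (12 - value)
else:
    value = buf // 36
value = weight * weight * (28 - 20)
d = [37 for xs in weight if buf <= 14]
weight = weight * (value * buf)
for price in buf:
    process(buf)
value = weight + buf
value = value * (18 - price)
weight = weight * (price * value)

13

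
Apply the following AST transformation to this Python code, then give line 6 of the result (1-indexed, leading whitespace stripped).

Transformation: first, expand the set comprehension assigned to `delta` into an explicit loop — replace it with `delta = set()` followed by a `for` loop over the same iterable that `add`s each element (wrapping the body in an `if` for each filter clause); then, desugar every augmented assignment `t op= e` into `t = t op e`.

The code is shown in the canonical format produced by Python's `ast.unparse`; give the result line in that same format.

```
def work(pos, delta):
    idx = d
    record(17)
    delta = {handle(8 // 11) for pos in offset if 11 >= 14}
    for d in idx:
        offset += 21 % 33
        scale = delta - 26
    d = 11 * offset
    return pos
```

Transformed code:
def work(pos, delta):
    idx = d
    record(17)
    delta = set()
    for pos in offset:
        if 11 >= 14:
            delta.add(handle(8 // 11))
    for d in idx:
        offset = offset + 21 % 33
        scale = delta - 26
    d = 11 * offset
    return pos

if 11 >= 14:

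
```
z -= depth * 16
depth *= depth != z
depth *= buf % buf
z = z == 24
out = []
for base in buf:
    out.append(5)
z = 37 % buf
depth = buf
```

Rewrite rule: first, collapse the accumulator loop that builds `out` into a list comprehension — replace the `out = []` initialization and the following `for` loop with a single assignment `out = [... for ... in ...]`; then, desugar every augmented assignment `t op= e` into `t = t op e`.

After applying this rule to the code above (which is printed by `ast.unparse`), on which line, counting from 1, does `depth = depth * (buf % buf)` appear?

Transformed code:
z = z - depth * 16
depth = depth * (depth != z)
depth = depth * (buf % buf)
z = z == 24
out = [5 for base in buf]
z = 37 % buf
depth = buf

3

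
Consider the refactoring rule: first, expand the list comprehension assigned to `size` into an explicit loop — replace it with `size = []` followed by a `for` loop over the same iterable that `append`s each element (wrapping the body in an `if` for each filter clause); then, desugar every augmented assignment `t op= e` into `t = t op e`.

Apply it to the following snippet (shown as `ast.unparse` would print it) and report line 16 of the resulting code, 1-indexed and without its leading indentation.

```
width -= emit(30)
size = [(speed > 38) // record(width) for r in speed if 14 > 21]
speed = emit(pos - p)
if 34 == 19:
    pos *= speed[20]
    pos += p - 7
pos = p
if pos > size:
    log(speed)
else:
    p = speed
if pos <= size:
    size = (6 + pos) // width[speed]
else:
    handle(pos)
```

size = (6 + pos) // width[speed]

Transformed code:
width = width - emit(30)
size = []
for r in speed:
    if 14 > 21:
        size.append((speed > 38) // record(width))
speed = emit(pos - p)
if 34 == 19:
    pos = pos * speed[20]
    pos = pos + (p - 7)
pos = p
if pos > size:
    log(speed)
else:
    p = speed
if pos <= size:
    size = (6 + pos) // width[speed]
else:
    handle(pos)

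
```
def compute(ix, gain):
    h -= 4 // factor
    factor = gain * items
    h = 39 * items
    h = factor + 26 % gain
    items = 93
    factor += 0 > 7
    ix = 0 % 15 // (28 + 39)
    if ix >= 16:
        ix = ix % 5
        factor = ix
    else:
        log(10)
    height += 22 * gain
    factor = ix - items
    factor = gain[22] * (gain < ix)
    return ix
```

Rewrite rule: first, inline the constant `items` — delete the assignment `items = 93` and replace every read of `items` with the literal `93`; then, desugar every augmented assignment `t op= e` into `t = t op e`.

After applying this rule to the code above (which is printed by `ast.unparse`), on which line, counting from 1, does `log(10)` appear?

12

Transformed code:
def compute(ix, gain):
    h = h - 4 // factor
    factor = gain * 93
    h = 39 * 93
    h = factor + 26 % gain
    factor = factor + (0 > 7)
    ix = 0 % 15 // (28 + 39)
    if ix >= 16:
        ix = ix % 5
        factor = ix
    else:
        log(10)
    height = height + 22 * gain
    factor = ix - 93
    factor = gain[22] * (gain < ix)
    return ix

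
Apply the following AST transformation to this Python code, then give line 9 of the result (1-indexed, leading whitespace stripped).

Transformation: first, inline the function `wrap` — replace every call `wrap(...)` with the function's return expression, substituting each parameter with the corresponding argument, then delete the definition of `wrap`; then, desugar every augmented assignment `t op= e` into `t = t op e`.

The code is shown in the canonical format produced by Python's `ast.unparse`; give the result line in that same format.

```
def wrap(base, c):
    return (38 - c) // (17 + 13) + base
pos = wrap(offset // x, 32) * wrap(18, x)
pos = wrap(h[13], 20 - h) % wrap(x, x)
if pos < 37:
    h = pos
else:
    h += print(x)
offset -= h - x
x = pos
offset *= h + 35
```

Transformed code:
pos = ((38 - 32) // (17 + 13) + offset // x) * ((38 - x) // (17 + 13) + 18)
pos = ((38 - (20 - h)) // (17 + 13) + h[13]) % ((38 - x) // (17 + 13) + x)
if pos < 37:
    h = pos
else:
    h = h + print(x)
offset = offset - (h - x)
x = pos
offset = offset * (h + 35)

offset = offset * (h + 35)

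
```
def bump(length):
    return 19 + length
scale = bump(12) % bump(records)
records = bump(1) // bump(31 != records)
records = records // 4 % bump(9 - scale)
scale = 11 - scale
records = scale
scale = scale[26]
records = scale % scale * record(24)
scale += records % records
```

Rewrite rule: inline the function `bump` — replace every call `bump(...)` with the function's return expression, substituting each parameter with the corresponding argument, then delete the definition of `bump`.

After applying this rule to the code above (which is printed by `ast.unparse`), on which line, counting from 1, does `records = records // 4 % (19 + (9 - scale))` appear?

3

Transformed code:
scale = (19 + 12) % (19 + records)
records = (19 + 1) // (19 + (31 != records))
records = records // 4 % (19 + (9 - scale))
scale = 11 - scale
records = scale
scale = scale[26]
records = scale % scale * record(24)
scale += records % records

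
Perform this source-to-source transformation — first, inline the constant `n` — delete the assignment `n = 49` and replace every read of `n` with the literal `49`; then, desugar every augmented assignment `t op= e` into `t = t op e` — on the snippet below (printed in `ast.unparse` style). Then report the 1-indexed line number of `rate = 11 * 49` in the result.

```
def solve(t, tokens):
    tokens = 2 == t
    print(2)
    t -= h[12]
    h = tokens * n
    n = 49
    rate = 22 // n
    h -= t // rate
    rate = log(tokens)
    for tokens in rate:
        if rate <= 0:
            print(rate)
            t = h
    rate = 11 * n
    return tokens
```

13

Transformed code:
def solve(t, tokens):
    tokens = 2 == t
    print(2)
    t = t - h[12]
    h = tokens * 49
    rate = 22 // 49
    h = h - t // rate
    rate = log(tokens)
    for tokens in rate:
        if rate <= 0:
            print(rate)
            t = h
    rate = 11 * 49
    return tokens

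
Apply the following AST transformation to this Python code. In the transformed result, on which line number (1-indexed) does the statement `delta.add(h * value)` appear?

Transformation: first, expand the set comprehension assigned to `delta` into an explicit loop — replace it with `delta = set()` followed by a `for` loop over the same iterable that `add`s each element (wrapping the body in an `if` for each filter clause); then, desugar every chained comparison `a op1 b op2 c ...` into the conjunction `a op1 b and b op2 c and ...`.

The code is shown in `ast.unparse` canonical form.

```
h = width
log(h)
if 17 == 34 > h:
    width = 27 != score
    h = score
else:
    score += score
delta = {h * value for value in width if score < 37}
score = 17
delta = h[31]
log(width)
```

Transformed code:
h = width
log(h)
if 17 == 34 and 34 > h:
    width = 27 != score
    h = score
else:
    score += score
delta = set()
for value in width:
    if score < 37:
        delta.add(h * value)
score = 17
delta = h[31]
log(width)

11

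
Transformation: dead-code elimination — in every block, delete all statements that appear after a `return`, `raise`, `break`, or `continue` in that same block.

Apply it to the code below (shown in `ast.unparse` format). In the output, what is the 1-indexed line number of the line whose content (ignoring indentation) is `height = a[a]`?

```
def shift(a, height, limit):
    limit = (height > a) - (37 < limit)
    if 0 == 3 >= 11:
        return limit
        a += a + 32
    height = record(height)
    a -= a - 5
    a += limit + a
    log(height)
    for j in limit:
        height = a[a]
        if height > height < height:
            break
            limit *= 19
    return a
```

10

Transformed code:
def shift(a, height, limit):
    limit = (height > a) - (37 < limit)
    if 0 == 3 >= 11:
        return limit
    height = record(height)
    a -= a - 5
    a += limit + a
    log(height)
    for j in limit:
        height = a[a]
        if height > height < height:
            break
    return a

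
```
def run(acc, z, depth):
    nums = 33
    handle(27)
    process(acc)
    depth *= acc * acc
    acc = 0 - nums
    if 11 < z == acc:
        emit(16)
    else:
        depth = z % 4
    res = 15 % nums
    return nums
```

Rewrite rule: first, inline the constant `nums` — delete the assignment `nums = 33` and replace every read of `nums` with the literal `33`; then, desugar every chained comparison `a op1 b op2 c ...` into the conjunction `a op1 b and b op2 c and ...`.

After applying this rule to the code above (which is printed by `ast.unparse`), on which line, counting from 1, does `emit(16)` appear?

Transformed code:
def run(acc, z, depth):
    handle(27)
    process(acc)
    depth *= acc * acc
    acc = 0 - 33
    if 11 < z and z == acc:
        emit(16)
    else:
        depth = z % 4
    res = 15 % 33
    return 33

7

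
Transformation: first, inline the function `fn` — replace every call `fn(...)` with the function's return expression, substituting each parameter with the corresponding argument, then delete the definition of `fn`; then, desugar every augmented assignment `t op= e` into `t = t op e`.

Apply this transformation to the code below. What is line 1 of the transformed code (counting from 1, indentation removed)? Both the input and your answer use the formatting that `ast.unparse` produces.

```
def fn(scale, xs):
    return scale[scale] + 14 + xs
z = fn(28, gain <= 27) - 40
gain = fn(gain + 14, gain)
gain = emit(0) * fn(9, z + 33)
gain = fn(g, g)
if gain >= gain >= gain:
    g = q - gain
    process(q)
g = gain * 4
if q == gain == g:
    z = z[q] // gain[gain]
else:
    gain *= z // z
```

z = 28[28] + 14 + (gain <= 27) - 40

Transformed code:
z = 28[28] + 14 + (gain <= 27) - 40
gain = (gain + 14)[gain + 14] + 14 + gain
gain = emit(0) * (9[9] + 14 + (z + 33))
gain = g[g] + 14 + g
if gain >= gain >= gain:
    g = q - gain
    process(q)
g = gain * 4
if q == gain == g:
    z = z[q] // gain[gain]
else:
    gain = gain * (z // z)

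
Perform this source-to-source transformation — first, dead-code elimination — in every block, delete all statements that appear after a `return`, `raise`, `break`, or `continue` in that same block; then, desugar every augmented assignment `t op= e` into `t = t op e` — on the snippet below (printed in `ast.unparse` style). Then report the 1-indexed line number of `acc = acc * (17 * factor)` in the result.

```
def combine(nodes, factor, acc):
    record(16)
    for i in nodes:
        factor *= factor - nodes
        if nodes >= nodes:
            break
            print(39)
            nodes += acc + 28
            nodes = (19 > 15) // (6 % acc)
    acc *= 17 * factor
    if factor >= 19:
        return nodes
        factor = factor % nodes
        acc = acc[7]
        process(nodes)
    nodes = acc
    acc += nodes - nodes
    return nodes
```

Transformed code:
def combine(nodes, factor, acc):
    record(16)
    for i in nodes:
        factor = factor * (factor - nodes)
        if nodes >= nodes:
            break
    acc = acc * (17 * factor)
    if factor >= 19:
        return nodes
    nodes = acc
    acc = acc + (nodes - nodes)
    return nodes

7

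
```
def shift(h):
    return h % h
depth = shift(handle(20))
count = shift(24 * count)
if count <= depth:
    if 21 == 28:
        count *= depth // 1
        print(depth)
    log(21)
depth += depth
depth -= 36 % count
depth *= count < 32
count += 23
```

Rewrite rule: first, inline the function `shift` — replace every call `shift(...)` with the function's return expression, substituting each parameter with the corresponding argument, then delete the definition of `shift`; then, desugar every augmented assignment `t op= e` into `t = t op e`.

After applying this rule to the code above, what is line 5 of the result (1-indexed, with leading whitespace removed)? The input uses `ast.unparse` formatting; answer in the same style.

Transformed code:
depth = handle(20) % handle(20)
count = 24 * count % (24 * count)
if count <= depth:
    if 21 == 28:
        count = count * (depth // 1)
        print(depth)
    log(21)
depth = depth + depth
depth = depth - 36 % count
depth = depth * (count < 32)
count = count + 23

count = count * (depth // 1)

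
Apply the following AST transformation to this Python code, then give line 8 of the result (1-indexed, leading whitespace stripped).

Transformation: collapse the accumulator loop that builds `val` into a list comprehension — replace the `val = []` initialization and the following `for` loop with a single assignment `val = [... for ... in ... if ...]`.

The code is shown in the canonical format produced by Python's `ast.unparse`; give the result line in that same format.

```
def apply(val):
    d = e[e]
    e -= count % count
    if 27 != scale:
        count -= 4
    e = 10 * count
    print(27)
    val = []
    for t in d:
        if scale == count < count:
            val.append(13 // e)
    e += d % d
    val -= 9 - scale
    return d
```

val = [13 // e for t in d if scale == count < count]

Transformed code:
def apply(val):
    d = e[e]
    e -= count % count
    if 27 != scale:
        count -= 4
    e = 10 * count
    print(27)
    val = [13 // e for t in d if scale == count < count]
    e += d % d
    val -= 9 - scale
    return d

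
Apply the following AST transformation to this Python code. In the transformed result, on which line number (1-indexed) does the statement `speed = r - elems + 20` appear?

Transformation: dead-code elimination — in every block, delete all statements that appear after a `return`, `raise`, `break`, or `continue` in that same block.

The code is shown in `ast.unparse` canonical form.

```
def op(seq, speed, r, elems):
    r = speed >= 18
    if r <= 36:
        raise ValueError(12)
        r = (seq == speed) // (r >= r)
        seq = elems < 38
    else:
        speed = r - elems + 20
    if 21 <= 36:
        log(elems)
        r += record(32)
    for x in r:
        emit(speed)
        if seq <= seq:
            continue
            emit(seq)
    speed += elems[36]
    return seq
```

6

Transformed code:
def op(seq, speed, r, elems):
    r = speed >= 18
    if r <= 36:
        raise ValueError(12)
    else:
        speed = r - elems + 20
    if 21 <= 36:
        log(elems)
        r += record(32)
    for x in r:
        emit(speed)
        if seq <= seq:
            continue
    speed += elems[36]
    return seq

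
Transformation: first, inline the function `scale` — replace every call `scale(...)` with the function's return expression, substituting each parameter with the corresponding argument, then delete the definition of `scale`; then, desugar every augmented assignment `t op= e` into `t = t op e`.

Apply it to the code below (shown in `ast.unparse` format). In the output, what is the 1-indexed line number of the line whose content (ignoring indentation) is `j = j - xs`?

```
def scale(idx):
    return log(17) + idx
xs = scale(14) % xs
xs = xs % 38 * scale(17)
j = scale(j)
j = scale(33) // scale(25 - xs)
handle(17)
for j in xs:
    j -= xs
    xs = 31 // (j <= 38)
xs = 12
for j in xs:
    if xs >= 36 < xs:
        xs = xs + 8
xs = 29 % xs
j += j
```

7

Transformed code:
xs = (log(17) + 14) % xs
xs = xs % 38 * (log(17) + 17)
j = log(17) + j
j = (log(17) + 33) // (log(17) + (25 - xs))
handle(17)
for j in xs:
    j = j - xs
    xs = 31 // (j <= 38)
xs = 12
for j in xs:
    if xs >= 36 < xs:
        xs = xs + 8
xs = 29 % xs
j = j + j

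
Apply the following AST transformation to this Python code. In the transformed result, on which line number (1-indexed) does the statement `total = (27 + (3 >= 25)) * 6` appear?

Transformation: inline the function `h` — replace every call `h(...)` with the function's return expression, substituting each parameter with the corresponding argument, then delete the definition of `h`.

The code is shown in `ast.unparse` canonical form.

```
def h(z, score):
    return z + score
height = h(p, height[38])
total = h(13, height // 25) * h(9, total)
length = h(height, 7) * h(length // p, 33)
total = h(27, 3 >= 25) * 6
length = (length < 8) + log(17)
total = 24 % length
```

Transformed code:
height = p + height[38]
total = (13 + height // 25) * (9 + total)
length = (height + 7) * (length // p + 33)
total = (27 + (3 >= 25)) * 6
length = (length < 8) + log(17)
total = 24 % length

4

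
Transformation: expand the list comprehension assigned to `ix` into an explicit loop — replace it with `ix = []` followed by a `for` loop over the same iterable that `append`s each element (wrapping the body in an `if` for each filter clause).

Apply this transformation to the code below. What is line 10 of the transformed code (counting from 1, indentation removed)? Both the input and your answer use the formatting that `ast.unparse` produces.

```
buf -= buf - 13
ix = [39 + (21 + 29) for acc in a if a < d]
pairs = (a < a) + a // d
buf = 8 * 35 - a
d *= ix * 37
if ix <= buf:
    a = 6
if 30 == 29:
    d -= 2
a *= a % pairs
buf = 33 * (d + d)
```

a = 6

Transformed code:
buf -= buf - 13
ix = []
for acc in a:
    if a < d:
        ix.append(39 + (21 + 29))
pairs = (a < a) + a // d
buf = 8 * 35 - a
d *= ix * 37
if ix <= buf:
    a = 6
if 30 == 29:
    d -= 2
a *= a % pairs
buf = 33 * (d + d)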